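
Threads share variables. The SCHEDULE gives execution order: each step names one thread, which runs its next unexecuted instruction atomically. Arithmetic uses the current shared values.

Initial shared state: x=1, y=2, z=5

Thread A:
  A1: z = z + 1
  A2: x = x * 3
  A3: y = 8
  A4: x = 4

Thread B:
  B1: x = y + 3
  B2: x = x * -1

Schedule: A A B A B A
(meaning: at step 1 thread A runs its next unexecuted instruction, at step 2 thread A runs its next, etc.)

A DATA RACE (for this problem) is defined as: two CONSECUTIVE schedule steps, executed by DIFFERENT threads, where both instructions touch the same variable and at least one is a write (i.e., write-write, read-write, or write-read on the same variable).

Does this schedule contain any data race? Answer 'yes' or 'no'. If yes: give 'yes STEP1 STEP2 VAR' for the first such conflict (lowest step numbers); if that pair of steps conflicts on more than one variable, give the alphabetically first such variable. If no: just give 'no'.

Answer: yes 2 3 x

Derivation:
Steps 1,2: same thread (A). No race.
Steps 2,3: A(x = x * 3) vs B(x = y + 3). RACE on x (W-W).
Steps 3,4: B(x = y + 3) vs A(y = 8). RACE on y (R-W).
Steps 4,5: A(r=-,w=y) vs B(r=x,w=x). No conflict.
Steps 5,6: B(x = x * -1) vs A(x = 4). RACE on x (W-W).
First conflict at steps 2,3.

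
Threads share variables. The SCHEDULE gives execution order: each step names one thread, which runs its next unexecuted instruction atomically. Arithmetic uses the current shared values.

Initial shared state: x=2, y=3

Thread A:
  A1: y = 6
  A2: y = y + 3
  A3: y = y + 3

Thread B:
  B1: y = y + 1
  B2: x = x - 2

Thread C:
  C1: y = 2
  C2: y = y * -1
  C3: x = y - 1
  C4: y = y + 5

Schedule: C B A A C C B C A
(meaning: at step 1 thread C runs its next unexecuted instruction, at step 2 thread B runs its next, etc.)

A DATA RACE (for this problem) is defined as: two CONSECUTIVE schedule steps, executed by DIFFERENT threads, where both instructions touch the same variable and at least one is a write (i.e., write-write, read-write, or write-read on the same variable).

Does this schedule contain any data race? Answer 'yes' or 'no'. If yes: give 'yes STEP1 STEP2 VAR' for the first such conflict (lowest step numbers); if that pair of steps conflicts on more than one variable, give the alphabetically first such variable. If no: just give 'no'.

Answer: yes 1 2 y

Derivation:
Steps 1,2: C(y = 2) vs B(y = y + 1). RACE on y (W-W).
Steps 2,3: B(y = y + 1) vs A(y = 6). RACE on y (W-W).
Steps 3,4: same thread (A). No race.
Steps 4,5: A(y = y + 3) vs C(y = y * -1). RACE on y (W-W).
Steps 5,6: same thread (C). No race.
Steps 6,7: C(x = y - 1) vs B(x = x - 2). RACE on x (W-W).
Steps 7,8: B(r=x,w=x) vs C(r=y,w=y). No conflict.
Steps 8,9: C(y = y + 5) vs A(y = y + 3). RACE on y (W-W).
First conflict at steps 1,2.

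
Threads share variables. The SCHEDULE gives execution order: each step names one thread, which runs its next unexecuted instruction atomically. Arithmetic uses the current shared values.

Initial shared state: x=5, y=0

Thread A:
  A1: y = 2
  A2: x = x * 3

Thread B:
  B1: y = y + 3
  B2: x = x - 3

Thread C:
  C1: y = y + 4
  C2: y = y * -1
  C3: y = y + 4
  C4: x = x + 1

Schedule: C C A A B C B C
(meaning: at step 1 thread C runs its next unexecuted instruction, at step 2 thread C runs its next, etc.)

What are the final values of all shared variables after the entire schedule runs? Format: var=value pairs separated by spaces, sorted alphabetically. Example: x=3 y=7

Answer: x=13 y=9

Derivation:
Step 1: thread C executes C1 (y = y + 4). Shared: x=5 y=4. PCs: A@0 B@0 C@1
Step 2: thread C executes C2 (y = y * -1). Shared: x=5 y=-4. PCs: A@0 B@0 C@2
Step 3: thread A executes A1 (y = 2). Shared: x=5 y=2. PCs: A@1 B@0 C@2
Step 4: thread A executes A2 (x = x * 3). Shared: x=15 y=2. PCs: A@2 B@0 C@2
Step 5: thread B executes B1 (y = y + 3). Shared: x=15 y=5. PCs: A@2 B@1 C@2
Step 6: thread C executes C3 (y = y + 4). Shared: x=15 y=9. PCs: A@2 B@1 C@3
Step 7: thread B executes B2 (x = x - 3). Shared: x=12 y=9. PCs: A@2 B@2 C@3
Step 8: thread C executes C4 (x = x + 1). Shared: x=13 y=9. PCs: A@2 B@2 C@4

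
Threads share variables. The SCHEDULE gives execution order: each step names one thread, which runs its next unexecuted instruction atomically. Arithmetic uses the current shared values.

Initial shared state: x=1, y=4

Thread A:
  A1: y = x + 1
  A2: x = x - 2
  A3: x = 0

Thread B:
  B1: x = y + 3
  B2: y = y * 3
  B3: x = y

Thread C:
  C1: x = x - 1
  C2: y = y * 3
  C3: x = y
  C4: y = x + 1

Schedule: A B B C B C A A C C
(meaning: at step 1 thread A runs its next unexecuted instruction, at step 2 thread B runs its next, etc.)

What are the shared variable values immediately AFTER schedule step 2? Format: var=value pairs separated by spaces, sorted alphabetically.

Answer: x=5 y=2

Derivation:
Step 1: thread A executes A1 (y = x + 1). Shared: x=1 y=2. PCs: A@1 B@0 C@0
Step 2: thread B executes B1 (x = y + 3). Shared: x=5 y=2. PCs: A@1 B@1 C@0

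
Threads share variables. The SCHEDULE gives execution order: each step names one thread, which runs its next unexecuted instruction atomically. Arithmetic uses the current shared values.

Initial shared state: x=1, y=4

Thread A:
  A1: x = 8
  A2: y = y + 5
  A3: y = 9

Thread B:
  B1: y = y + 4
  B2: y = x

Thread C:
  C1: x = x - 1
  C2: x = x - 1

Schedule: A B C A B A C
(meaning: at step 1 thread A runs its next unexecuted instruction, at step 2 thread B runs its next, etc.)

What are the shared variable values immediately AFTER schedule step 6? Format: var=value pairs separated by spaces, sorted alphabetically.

Step 1: thread A executes A1 (x = 8). Shared: x=8 y=4. PCs: A@1 B@0 C@0
Step 2: thread B executes B1 (y = y + 4). Shared: x=8 y=8. PCs: A@1 B@1 C@0
Step 3: thread C executes C1 (x = x - 1). Shared: x=7 y=8. PCs: A@1 B@1 C@1
Step 4: thread A executes A2 (y = y + 5). Shared: x=7 y=13. PCs: A@2 B@1 C@1
Step 5: thread B executes B2 (y = x). Shared: x=7 y=7. PCs: A@2 B@2 C@1
Step 6: thread A executes A3 (y = 9). Shared: x=7 y=9. PCs: A@3 B@2 C@1

Answer: x=7 y=9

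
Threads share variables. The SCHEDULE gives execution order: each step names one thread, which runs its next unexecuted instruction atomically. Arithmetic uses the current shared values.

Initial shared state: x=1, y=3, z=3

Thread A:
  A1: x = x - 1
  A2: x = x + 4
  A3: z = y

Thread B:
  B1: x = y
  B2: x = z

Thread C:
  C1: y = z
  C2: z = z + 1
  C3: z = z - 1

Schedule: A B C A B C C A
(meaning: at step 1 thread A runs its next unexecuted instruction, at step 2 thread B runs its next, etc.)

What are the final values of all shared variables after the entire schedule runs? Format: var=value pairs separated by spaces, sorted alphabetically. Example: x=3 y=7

Step 1: thread A executes A1 (x = x - 1). Shared: x=0 y=3 z=3. PCs: A@1 B@0 C@0
Step 2: thread B executes B1 (x = y). Shared: x=3 y=3 z=3. PCs: A@1 B@1 C@0
Step 3: thread C executes C1 (y = z). Shared: x=3 y=3 z=3. PCs: A@1 B@1 C@1
Step 4: thread A executes A2 (x = x + 4). Shared: x=7 y=3 z=3. PCs: A@2 B@1 C@1
Step 5: thread B executes B2 (x = z). Shared: x=3 y=3 z=3. PCs: A@2 B@2 C@1
Step 6: thread C executes C2 (z = z + 1). Shared: x=3 y=3 z=4. PCs: A@2 B@2 C@2
Step 7: thread C executes C3 (z = z - 1). Shared: x=3 y=3 z=3. PCs: A@2 B@2 C@3
Step 8: thread A executes A3 (z = y). Shared: x=3 y=3 z=3. PCs: A@3 B@2 C@3

Answer: x=3 y=3 z=3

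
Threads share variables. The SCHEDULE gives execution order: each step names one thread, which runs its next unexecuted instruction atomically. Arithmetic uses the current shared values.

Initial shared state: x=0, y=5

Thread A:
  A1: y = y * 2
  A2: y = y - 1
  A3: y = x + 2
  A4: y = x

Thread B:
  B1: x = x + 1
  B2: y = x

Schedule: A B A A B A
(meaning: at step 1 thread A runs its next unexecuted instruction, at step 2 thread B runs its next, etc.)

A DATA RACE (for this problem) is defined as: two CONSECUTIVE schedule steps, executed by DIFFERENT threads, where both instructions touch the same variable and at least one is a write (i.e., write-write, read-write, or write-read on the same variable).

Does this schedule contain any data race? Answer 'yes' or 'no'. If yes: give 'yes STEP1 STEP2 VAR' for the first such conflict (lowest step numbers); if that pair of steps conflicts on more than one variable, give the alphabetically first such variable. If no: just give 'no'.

Answer: yes 4 5 y

Derivation:
Steps 1,2: A(r=y,w=y) vs B(r=x,w=x). No conflict.
Steps 2,3: B(r=x,w=x) vs A(r=y,w=y). No conflict.
Steps 3,4: same thread (A). No race.
Steps 4,5: A(y = x + 2) vs B(y = x). RACE on y (W-W).
Steps 5,6: B(y = x) vs A(y = x). RACE on y (W-W).
First conflict at steps 4,5.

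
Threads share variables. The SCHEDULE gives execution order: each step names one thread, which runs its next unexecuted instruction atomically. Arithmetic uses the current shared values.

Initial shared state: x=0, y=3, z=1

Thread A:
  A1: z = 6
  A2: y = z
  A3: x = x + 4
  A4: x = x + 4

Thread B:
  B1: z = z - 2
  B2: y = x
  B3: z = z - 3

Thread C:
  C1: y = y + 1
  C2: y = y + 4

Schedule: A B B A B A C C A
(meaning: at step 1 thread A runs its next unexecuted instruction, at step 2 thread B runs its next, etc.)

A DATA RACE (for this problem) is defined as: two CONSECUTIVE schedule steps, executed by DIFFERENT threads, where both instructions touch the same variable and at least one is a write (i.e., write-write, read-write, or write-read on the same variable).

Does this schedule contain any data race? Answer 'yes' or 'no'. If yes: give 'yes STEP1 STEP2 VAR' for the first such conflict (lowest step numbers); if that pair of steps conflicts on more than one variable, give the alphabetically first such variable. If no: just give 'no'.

Steps 1,2: A(z = 6) vs B(z = z - 2). RACE on z (W-W).
Steps 2,3: same thread (B). No race.
Steps 3,4: B(y = x) vs A(y = z). RACE on y (W-W).
Steps 4,5: A(y = z) vs B(z = z - 3). RACE on z (R-W).
Steps 5,6: B(r=z,w=z) vs A(r=x,w=x). No conflict.
Steps 6,7: A(r=x,w=x) vs C(r=y,w=y). No conflict.
Steps 7,8: same thread (C). No race.
Steps 8,9: C(r=y,w=y) vs A(r=x,w=x). No conflict.
First conflict at steps 1,2.

Answer: yes 1 2 z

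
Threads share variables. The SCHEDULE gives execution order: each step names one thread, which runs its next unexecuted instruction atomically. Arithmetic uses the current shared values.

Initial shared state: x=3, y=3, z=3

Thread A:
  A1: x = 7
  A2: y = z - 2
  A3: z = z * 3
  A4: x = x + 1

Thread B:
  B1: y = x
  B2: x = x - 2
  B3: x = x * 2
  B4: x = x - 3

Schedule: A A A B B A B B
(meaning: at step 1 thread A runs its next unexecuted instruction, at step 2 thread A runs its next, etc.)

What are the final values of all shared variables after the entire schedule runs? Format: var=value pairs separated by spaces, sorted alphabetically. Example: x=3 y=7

Step 1: thread A executes A1 (x = 7). Shared: x=7 y=3 z=3. PCs: A@1 B@0
Step 2: thread A executes A2 (y = z - 2). Shared: x=7 y=1 z=3. PCs: A@2 B@0
Step 3: thread A executes A3 (z = z * 3). Shared: x=7 y=1 z=9. PCs: A@3 B@0
Step 4: thread B executes B1 (y = x). Shared: x=7 y=7 z=9. PCs: A@3 B@1
Step 5: thread B executes B2 (x = x - 2). Shared: x=5 y=7 z=9. PCs: A@3 B@2
Step 6: thread A executes A4 (x = x + 1). Shared: x=6 y=7 z=9. PCs: A@4 B@2
Step 7: thread B executes B3 (x = x * 2). Shared: x=12 y=7 z=9. PCs: A@4 B@3
Step 8: thread B executes B4 (x = x - 3). Shared: x=9 y=7 z=9. PCs: A@4 B@4

Answer: x=9 y=7 z=9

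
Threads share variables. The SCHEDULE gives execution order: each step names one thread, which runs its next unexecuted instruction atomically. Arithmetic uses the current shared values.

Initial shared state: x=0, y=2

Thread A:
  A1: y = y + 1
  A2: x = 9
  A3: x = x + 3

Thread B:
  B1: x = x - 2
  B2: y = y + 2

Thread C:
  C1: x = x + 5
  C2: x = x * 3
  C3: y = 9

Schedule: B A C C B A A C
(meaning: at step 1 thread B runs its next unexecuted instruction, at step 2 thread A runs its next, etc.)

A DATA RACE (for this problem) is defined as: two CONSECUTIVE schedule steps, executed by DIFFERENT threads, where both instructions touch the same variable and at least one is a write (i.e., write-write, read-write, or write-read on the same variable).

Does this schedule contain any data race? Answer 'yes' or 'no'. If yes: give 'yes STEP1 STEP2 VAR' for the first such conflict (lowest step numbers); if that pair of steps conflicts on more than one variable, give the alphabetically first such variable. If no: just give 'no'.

Steps 1,2: B(r=x,w=x) vs A(r=y,w=y). No conflict.
Steps 2,3: A(r=y,w=y) vs C(r=x,w=x). No conflict.
Steps 3,4: same thread (C). No race.
Steps 4,5: C(r=x,w=x) vs B(r=y,w=y). No conflict.
Steps 5,6: B(r=y,w=y) vs A(r=-,w=x). No conflict.
Steps 6,7: same thread (A). No race.
Steps 7,8: A(r=x,w=x) vs C(r=-,w=y). No conflict.

Answer: no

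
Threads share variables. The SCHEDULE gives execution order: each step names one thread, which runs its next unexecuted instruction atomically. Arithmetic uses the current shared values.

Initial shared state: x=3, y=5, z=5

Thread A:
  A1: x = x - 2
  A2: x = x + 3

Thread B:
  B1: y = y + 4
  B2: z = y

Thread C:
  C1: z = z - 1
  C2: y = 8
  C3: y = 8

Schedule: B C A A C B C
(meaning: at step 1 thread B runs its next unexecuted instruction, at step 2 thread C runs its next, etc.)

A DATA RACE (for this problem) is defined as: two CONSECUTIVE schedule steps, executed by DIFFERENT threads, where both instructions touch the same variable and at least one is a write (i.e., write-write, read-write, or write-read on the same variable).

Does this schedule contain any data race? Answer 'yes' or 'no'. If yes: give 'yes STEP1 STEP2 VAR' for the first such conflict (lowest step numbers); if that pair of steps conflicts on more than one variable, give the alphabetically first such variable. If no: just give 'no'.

Answer: yes 5 6 y

Derivation:
Steps 1,2: B(r=y,w=y) vs C(r=z,w=z). No conflict.
Steps 2,3: C(r=z,w=z) vs A(r=x,w=x). No conflict.
Steps 3,4: same thread (A). No race.
Steps 4,5: A(r=x,w=x) vs C(r=-,w=y). No conflict.
Steps 5,6: C(y = 8) vs B(z = y). RACE on y (W-R).
Steps 6,7: B(z = y) vs C(y = 8). RACE on y (R-W).
First conflict at steps 5,6.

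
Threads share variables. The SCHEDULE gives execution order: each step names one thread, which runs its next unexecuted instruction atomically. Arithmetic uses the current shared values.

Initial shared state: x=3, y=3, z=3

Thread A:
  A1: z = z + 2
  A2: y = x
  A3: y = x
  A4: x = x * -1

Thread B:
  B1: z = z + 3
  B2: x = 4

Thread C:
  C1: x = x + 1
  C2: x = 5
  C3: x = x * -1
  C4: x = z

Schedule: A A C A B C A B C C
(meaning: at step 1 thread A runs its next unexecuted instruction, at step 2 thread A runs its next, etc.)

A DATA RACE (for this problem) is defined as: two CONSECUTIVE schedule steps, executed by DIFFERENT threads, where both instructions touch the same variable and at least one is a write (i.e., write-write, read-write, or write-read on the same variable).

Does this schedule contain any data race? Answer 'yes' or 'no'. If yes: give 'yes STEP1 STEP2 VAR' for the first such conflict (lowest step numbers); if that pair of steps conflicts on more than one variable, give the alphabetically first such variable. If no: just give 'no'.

Steps 1,2: same thread (A). No race.
Steps 2,3: A(y = x) vs C(x = x + 1). RACE on x (R-W).
Steps 3,4: C(x = x + 1) vs A(y = x). RACE on x (W-R).
Steps 4,5: A(r=x,w=y) vs B(r=z,w=z). No conflict.
Steps 5,6: B(r=z,w=z) vs C(r=-,w=x). No conflict.
Steps 6,7: C(x = 5) vs A(x = x * -1). RACE on x (W-W).
Steps 7,8: A(x = x * -1) vs B(x = 4). RACE on x (W-W).
Steps 8,9: B(x = 4) vs C(x = x * -1). RACE on x (W-W).
Steps 9,10: same thread (C). No race.
First conflict at steps 2,3.

Answer: yes 2 3 x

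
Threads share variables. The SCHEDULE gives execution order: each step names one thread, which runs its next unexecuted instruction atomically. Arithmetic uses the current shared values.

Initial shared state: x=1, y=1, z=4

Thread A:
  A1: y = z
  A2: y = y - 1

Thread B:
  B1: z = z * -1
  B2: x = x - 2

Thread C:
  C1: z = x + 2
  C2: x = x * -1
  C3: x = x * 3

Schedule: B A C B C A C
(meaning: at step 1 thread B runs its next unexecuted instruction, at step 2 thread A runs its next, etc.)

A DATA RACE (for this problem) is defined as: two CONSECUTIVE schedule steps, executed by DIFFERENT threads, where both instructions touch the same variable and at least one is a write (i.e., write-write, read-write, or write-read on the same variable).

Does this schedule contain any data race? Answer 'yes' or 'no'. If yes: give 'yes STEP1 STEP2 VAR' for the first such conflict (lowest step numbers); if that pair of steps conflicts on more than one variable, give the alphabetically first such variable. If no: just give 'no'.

Steps 1,2: B(z = z * -1) vs A(y = z). RACE on z (W-R).
Steps 2,3: A(y = z) vs C(z = x + 2). RACE on z (R-W).
Steps 3,4: C(z = x + 2) vs B(x = x - 2). RACE on x (R-W).
Steps 4,5: B(x = x - 2) vs C(x = x * -1). RACE on x (W-W).
Steps 5,6: C(r=x,w=x) vs A(r=y,w=y). No conflict.
Steps 6,7: A(r=y,w=y) vs C(r=x,w=x). No conflict.
First conflict at steps 1,2.

Answer: yes 1 2 z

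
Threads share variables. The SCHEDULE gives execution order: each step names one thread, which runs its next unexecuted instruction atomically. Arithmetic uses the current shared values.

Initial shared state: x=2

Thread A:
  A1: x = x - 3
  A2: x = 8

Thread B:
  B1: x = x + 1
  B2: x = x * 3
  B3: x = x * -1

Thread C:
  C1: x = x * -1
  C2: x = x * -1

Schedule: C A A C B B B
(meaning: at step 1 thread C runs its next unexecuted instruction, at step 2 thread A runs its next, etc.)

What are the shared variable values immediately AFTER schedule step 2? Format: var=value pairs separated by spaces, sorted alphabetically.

Step 1: thread C executes C1 (x = x * -1). Shared: x=-2. PCs: A@0 B@0 C@1
Step 2: thread A executes A1 (x = x - 3). Shared: x=-5. PCs: A@1 B@0 C@1

Answer: x=-5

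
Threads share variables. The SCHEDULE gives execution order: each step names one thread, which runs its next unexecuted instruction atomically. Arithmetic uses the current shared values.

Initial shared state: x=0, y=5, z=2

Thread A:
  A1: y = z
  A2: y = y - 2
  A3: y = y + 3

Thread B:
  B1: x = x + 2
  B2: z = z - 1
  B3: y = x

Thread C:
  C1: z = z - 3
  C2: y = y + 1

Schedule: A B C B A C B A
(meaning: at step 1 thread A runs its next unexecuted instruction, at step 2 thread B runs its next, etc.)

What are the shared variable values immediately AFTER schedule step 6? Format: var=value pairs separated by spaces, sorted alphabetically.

Answer: x=2 y=1 z=-2

Derivation:
Step 1: thread A executes A1 (y = z). Shared: x=0 y=2 z=2. PCs: A@1 B@0 C@0
Step 2: thread B executes B1 (x = x + 2). Shared: x=2 y=2 z=2. PCs: A@1 B@1 C@0
Step 3: thread C executes C1 (z = z - 3). Shared: x=2 y=2 z=-1. PCs: A@1 B@1 C@1
Step 4: thread B executes B2 (z = z - 1). Shared: x=2 y=2 z=-2. PCs: A@1 B@2 C@1
Step 5: thread A executes A2 (y = y - 2). Shared: x=2 y=0 z=-2. PCs: A@2 B@2 C@1
Step 6: thread C executes C2 (y = y + 1). Shared: x=2 y=1 z=-2. PCs: A@2 B@2 C@2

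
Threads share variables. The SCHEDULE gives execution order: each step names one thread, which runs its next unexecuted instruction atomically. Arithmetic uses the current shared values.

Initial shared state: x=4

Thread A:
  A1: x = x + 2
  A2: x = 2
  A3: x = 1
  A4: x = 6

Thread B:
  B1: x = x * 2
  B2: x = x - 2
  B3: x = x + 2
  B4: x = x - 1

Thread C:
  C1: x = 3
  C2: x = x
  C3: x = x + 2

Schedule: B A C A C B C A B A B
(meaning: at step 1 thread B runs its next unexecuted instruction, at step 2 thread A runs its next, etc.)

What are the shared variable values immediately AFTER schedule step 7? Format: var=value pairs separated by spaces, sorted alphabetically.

Answer: x=2

Derivation:
Step 1: thread B executes B1 (x = x * 2). Shared: x=8. PCs: A@0 B@1 C@0
Step 2: thread A executes A1 (x = x + 2). Shared: x=10. PCs: A@1 B@1 C@0
Step 3: thread C executes C1 (x = 3). Shared: x=3. PCs: A@1 B@1 C@1
Step 4: thread A executes A2 (x = 2). Shared: x=2. PCs: A@2 B@1 C@1
Step 5: thread C executes C2 (x = x). Shared: x=2. PCs: A@2 B@1 C@2
Step 6: thread B executes B2 (x = x - 2). Shared: x=0. PCs: A@2 B@2 C@2
Step 7: thread C executes C3 (x = x + 2). Shared: x=2. PCs: A@2 B@2 C@3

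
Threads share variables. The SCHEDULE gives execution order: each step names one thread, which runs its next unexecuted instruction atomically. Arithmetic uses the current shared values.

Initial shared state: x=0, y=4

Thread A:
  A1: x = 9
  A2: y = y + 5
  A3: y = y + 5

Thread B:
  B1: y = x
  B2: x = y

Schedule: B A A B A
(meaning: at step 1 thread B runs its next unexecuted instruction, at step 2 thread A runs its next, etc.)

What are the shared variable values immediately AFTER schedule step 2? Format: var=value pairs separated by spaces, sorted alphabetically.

Step 1: thread B executes B1 (y = x). Shared: x=0 y=0. PCs: A@0 B@1
Step 2: thread A executes A1 (x = 9). Shared: x=9 y=0. PCs: A@1 B@1

Answer: x=9 y=0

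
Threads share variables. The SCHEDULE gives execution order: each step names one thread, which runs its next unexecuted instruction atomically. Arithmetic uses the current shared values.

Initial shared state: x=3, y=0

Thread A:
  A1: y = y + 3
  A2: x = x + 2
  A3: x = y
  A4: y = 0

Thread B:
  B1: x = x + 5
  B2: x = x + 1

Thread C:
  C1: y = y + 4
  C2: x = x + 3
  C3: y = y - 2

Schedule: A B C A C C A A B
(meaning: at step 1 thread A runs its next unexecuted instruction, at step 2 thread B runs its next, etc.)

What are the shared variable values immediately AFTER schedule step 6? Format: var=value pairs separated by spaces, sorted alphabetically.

Answer: x=13 y=5

Derivation:
Step 1: thread A executes A1 (y = y + 3). Shared: x=3 y=3. PCs: A@1 B@0 C@0
Step 2: thread B executes B1 (x = x + 5). Shared: x=8 y=3. PCs: A@1 B@1 C@0
Step 3: thread C executes C1 (y = y + 4). Shared: x=8 y=7. PCs: A@1 B@1 C@1
Step 4: thread A executes A2 (x = x + 2). Shared: x=10 y=7. PCs: A@2 B@1 C@1
Step 5: thread C executes C2 (x = x + 3). Shared: x=13 y=7. PCs: A@2 B@1 C@2
Step 6: thread C executes C3 (y = y - 2). Shared: x=13 y=5. PCs: A@2 B@1 C@3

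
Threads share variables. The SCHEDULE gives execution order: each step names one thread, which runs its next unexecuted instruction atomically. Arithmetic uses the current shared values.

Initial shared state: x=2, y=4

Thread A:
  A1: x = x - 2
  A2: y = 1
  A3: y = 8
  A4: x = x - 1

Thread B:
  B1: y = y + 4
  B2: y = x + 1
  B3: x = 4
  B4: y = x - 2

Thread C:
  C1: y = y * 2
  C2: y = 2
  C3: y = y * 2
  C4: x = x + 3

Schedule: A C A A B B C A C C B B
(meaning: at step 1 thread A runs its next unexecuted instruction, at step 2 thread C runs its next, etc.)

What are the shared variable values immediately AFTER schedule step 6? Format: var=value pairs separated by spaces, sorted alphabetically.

Step 1: thread A executes A1 (x = x - 2). Shared: x=0 y=4. PCs: A@1 B@0 C@0
Step 2: thread C executes C1 (y = y * 2). Shared: x=0 y=8. PCs: A@1 B@0 C@1
Step 3: thread A executes A2 (y = 1). Shared: x=0 y=1. PCs: A@2 B@0 C@1
Step 4: thread A executes A3 (y = 8). Shared: x=0 y=8. PCs: A@3 B@0 C@1
Step 5: thread B executes B1 (y = y + 4). Shared: x=0 y=12. PCs: A@3 B@1 C@1
Step 6: thread B executes B2 (y = x + 1). Shared: x=0 y=1. PCs: A@3 B@2 C@1

Answer: x=0 y=1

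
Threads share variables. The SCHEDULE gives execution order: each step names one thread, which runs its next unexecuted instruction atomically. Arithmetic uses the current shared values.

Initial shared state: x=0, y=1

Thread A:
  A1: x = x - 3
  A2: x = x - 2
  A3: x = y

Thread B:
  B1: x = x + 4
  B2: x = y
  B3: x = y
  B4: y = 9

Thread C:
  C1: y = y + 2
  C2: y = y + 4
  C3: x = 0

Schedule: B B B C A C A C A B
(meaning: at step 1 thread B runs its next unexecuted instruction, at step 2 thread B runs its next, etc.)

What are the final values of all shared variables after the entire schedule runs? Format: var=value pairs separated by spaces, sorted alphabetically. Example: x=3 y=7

Answer: x=7 y=9

Derivation:
Step 1: thread B executes B1 (x = x + 4). Shared: x=4 y=1. PCs: A@0 B@1 C@0
Step 2: thread B executes B2 (x = y). Shared: x=1 y=1. PCs: A@0 B@2 C@0
Step 3: thread B executes B3 (x = y). Shared: x=1 y=1. PCs: A@0 B@3 C@0
Step 4: thread C executes C1 (y = y + 2). Shared: x=1 y=3. PCs: A@0 B@3 C@1
Step 5: thread A executes A1 (x = x - 3). Shared: x=-2 y=3. PCs: A@1 B@3 C@1
Step 6: thread C executes C2 (y = y + 4). Shared: x=-2 y=7. PCs: A@1 B@3 C@2
Step 7: thread A executes A2 (x = x - 2). Shared: x=-4 y=7. PCs: A@2 B@3 C@2
Step 8: thread C executes C3 (x = 0). Shared: x=0 y=7. PCs: A@2 B@3 C@3
Step 9: thread A executes A3 (x = y). Shared: x=7 y=7. PCs: A@3 B@3 C@3
Step 10: thread B executes B4 (y = 9). Shared: x=7 y=9. PCs: A@3 B@4 C@3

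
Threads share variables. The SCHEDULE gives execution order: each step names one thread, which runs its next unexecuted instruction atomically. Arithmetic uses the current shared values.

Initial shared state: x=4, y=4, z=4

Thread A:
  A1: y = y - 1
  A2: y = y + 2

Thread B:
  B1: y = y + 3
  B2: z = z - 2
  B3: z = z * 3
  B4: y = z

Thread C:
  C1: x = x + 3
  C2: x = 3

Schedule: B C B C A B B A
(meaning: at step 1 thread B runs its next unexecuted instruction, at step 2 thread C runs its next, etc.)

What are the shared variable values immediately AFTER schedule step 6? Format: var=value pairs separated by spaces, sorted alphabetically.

Step 1: thread B executes B1 (y = y + 3). Shared: x=4 y=7 z=4. PCs: A@0 B@1 C@0
Step 2: thread C executes C1 (x = x + 3). Shared: x=7 y=7 z=4. PCs: A@0 B@1 C@1
Step 3: thread B executes B2 (z = z - 2). Shared: x=7 y=7 z=2. PCs: A@0 B@2 C@1
Step 4: thread C executes C2 (x = 3). Shared: x=3 y=7 z=2. PCs: A@0 B@2 C@2
Step 5: thread A executes A1 (y = y - 1). Shared: x=3 y=6 z=2. PCs: A@1 B@2 C@2
Step 6: thread B executes B3 (z = z * 3). Shared: x=3 y=6 z=6. PCs: A@1 B@3 C@2

Answer: x=3 y=6 z=6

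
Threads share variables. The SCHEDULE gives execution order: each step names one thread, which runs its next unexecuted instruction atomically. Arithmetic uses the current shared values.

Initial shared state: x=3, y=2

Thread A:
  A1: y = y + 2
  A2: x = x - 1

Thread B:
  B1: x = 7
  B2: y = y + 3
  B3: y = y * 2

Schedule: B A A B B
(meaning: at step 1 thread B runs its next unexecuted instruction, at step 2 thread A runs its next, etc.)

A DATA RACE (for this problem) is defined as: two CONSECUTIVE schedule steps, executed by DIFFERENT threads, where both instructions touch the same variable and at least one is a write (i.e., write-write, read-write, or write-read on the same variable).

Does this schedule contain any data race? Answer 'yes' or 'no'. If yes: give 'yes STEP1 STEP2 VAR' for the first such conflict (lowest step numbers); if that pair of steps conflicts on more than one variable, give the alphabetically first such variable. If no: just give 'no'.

Answer: no

Derivation:
Steps 1,2: B(r=-,w=x) vs A(r=y,w=y). No conflict.
Steps 2,3: same thread (A). No race.
Steps 3,4: A(r=x,w=x) vs B(r=y,w=y). No conflict.
Steps 4,5: same thread (B). No race.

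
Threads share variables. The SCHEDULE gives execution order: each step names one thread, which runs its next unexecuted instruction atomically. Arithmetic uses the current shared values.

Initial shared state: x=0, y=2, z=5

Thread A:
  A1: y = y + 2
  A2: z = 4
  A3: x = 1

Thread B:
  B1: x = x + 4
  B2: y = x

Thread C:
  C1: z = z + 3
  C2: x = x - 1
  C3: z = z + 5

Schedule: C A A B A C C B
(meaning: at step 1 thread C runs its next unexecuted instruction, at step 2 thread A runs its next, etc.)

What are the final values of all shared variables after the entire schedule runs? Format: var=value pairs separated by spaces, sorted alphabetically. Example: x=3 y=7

Answer: x=0 y=0 z=9

Derivation:
Step 1: thread C executes C1 (z = z + 3). Shared: x=0 y=2 z=8. PCs: A@0 B@0 C@1
Step 2: thread A executes A1 (y = y + 2). Shared: x=0 y=4 z=8. PCs: A@1 B@0 C@1
Step 3: thread A executes A2 (z = 4). Shared: x=0 y=4 z=4. PCs: A@2 B@0 C@1
Step 4: thread B executes B1 (x = x + 4). Shared: x=4 y=4 z=4. PCs: A@2 B@1 C@1
Step 5: thread A executes A3 (x = 1). Shared: x=1 y=4 z=4. PCs: A@3 B@1 C@1
Step 6: thread C executes C2 (x = x - 1). Shared: x=0 y=4 z=4. PCs: A@3 B@1 C@2
Step 7: thread C executes C3 (z = z + 5). Shared: x=0 y=4 z=9. PCs: A@3 B@1 C@3
Step 8: thread B executes B2 (y = x). Shared: x=0 y=0 z=9. PCs: A@3 B@2 C@3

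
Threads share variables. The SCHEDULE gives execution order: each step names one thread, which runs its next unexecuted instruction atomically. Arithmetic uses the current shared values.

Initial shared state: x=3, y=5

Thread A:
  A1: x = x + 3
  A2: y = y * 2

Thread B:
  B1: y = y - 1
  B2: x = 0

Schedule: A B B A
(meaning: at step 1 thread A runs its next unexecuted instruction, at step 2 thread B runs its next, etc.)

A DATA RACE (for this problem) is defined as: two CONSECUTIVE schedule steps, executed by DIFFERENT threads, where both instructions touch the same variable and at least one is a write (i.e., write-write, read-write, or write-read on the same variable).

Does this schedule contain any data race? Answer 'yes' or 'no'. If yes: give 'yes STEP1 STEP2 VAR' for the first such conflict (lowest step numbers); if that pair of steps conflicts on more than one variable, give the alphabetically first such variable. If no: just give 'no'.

Answer: no

Derivation:
Steps 1,2: A(r=x,w=x) vs B(r=y,w=y). No conflict.
Steps 2,3: same thread (B). No race.
Steps 3,4: B(r=-,w=x) vs A(r=y,w=y). No conflict.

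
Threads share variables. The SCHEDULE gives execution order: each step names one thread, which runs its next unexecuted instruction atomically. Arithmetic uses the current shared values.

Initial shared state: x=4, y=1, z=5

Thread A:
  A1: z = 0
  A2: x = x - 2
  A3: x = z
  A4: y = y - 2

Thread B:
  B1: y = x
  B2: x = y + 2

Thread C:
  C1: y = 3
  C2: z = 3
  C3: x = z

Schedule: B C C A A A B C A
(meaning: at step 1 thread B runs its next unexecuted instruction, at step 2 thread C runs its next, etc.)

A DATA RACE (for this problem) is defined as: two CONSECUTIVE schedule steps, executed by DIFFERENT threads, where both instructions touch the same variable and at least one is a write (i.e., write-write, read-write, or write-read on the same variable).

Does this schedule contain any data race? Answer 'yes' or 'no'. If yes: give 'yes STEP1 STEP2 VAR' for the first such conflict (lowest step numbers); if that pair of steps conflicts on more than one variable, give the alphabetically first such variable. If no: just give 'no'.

Answer: yes 1 2 y

Derivation:
Steps 1,2: B(y = x) vs C(y = 3). RACE on y (W-W).
Steps 2,3: same thread (C). No race.
Steps 3,4: C(z = 3) vs A(z = 0). RACE on z (W-W).
Steps 4,5: same thread (A). No race.
Steps 5,6: same thread (A). No race.
Steps 6,7: A(x = z) vs B(x = y + 2). RACE on x (W-W).
Steps 7,8: B(x = y + 2) vs C(x = z). RACE on x (W-W).
Steps 8,9: C(r=z,w=x) vs A(r=y,w=y). No conflict.
First conflict at steps 1,2.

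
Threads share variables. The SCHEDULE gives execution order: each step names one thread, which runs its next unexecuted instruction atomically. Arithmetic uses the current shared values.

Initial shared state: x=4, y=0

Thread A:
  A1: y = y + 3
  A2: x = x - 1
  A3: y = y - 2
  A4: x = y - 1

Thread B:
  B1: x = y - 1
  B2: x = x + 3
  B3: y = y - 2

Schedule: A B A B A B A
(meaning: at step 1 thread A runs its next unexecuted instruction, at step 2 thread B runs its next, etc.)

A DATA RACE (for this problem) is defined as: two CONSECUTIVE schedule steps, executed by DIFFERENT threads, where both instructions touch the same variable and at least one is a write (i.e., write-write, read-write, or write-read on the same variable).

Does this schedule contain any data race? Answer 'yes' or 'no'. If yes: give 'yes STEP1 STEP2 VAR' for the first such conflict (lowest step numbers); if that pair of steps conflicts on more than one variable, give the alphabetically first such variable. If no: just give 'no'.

Steps 1,2: A(y = y + 3) vs B(x = y - 1). RACE on y (W-R).
Steps 2,3: B(x = y - 1) vs A(x = x - 1). RACE on x (W-W).
Steps 3,4: A(x = x - 1) vs B(x = x + 3). RACE on x (W-W).
Steps 4,5: B(r=x,w=x) vs A(r=y,w=y). No conflict.
Steps 5,6: A(y = y - 2) vs B(y = y - 2). RACE on y (W-W).
Steps 6,7: B(y = y - 2) vs A(x = y - 1). RACE on y (W-R).
First conflict at steps 1,2.

Answer: yes 1 2 y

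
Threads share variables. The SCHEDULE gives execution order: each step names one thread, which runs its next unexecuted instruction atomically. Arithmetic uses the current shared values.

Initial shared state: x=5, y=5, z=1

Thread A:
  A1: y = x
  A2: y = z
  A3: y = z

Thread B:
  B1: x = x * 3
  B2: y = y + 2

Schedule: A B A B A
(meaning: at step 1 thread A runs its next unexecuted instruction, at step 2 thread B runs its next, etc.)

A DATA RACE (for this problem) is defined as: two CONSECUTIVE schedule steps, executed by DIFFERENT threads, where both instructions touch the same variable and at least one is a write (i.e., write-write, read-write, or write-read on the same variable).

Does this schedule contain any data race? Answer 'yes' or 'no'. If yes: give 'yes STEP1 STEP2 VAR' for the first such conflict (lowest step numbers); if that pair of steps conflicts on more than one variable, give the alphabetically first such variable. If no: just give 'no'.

Answer: yes 1 2 x

Derivation:
Steps 1,2: A(y = x) vs B(x = x * 3). RACE on x (R-W).
Steps 2,3: B(r=x,w=x) vs A(r=z,w=y). No conflict.
Steps 3,4: A(y = z) vs B(y = y + 2). RACE on y (W-W).
Steps 4,5: B(y = y + 2) vs A(y = z). RACE on y (W-W).
First conflict at steps 1,2.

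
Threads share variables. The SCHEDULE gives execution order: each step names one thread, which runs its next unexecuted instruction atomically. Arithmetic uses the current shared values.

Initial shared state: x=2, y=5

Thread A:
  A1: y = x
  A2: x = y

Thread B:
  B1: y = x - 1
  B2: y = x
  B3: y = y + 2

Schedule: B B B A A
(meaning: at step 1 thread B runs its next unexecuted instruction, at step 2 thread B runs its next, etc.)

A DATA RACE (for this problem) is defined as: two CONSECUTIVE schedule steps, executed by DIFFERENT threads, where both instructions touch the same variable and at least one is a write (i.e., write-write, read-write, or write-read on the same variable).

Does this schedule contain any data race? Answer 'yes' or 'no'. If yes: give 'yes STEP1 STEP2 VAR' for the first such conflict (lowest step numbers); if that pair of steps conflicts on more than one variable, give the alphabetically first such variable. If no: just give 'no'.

Steps 1,2: same thread (B). No race.
Steps 2,3: same thread (B). No race.
Steps 3,4: B(y = y + 2) vs A(y = x). RACE on y (W-W).
Steps 4,5: same thread (A). No race.
First conflict at steps 3,4.

Answer: yes 3 4 y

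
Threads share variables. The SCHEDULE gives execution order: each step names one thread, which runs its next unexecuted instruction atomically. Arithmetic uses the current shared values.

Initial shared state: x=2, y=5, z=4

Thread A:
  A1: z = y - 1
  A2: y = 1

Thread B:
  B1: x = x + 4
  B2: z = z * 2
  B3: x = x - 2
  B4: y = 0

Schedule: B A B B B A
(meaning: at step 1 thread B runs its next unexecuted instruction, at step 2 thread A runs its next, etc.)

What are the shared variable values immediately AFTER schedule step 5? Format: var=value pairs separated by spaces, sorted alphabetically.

Answer: x=4 y=0 z=8

Derivation:
Step 1: thread B executes B1 (x = x + 4). Shared: x=6 y=5 z=4. PCs: A@0 B@1
Step 2: thread A executes A1 (z = y - 1). Shared: x=6 y=5 z=4. PCs: A@1 B@1
Step 3: thread B executes B2 (z = z * 2). Shared: x=6 y=5 z=8. PCs: A@1 B@2
Step 4: thread B executes B3 (x = x - 2). Shared: x=4 y=5 z=8. PCs: A@1 B@3
Step 5: thread B executes B4 (y = 0). Shared: x=4 y=0 z=8. PCs: A@1 B@4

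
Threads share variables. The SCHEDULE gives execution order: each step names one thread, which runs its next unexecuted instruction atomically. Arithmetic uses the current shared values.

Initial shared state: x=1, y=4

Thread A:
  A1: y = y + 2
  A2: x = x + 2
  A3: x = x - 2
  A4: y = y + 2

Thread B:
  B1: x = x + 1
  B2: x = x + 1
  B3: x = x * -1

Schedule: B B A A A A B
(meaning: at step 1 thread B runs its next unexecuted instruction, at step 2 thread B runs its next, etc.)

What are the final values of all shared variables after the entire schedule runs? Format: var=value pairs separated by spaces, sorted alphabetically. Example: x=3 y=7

Answer: x=-3 y=8

Derivation:
Step 1: thread B executes B1 (x = x + 1). Shared: x=2 y=4. PCs: A@0 B@1
Step 2: thread B executes B2 (x = x + 1). Shared: x=3 y=4. PCs: A@0 B@2
Step 3: thread A executes A1 (y = y + 2). Shared: x=3 y=6. PCs: A@1 B@2
Step 4: thread A executes A2 (x = x + 2). Shared: x=5 y=6. PCs: A@2 B@2
Step 5: thread A executes A3 (x = x - 2). Shared: x=3 y=6. PCs: A@3 B@2
Step 6: thread A executes A4 (y = y + 2). Shared: x=3 y=8. PCs: A@4 B@2
Step 7: thread B executes B3 (x = x * -1). Shared: x=-3 y=8. PCs: A@4 B@3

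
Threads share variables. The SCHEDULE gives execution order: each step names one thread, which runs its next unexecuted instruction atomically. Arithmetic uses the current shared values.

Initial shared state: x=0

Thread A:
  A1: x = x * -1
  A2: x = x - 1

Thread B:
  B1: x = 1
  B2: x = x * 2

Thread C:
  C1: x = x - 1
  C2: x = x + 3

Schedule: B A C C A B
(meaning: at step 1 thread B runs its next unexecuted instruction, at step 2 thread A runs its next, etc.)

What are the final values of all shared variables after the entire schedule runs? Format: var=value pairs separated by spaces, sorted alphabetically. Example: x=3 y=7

Answer: x=0

Derivation:
Step 1: thread B executes B1 (x = 1). Shared: x=1. PCs: A@0 B@1 C@0
Step 2: thread A executes A1 (x = x * -1). Shared: x=-1. PCs: A@1 B@1 C@0
Step 3: thread C executes C1 (x = x - 1). Shared: x=-2. PCs: A@1 B@1 C@1
Step 4: thread C executes C2 (x = x + 3). Shared: x=1. PCs: A@1 B@1 C@2
Step 5: thread A executes A2 (x = x - 1). Shared: x=0. PCs: A@2 B@1 C@2
Step 6: thread B executes B2 (x = x * 2). Shared: x=0. PCs: A@2 B@2 C@2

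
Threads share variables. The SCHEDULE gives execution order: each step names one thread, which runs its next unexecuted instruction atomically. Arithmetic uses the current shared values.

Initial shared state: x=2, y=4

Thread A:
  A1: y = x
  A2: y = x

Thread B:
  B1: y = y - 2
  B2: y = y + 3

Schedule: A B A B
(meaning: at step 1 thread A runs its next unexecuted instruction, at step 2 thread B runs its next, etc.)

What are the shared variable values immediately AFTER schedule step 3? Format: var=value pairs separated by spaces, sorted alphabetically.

Answer: x=2 y=2

Derivation:
Step 1: thread A executes A1 (y = x). Shared: x=2 y=2. PCs: A@1 B@0
Step 2: thread B executes B1 (y = y - 2). Shared: x=2 y=0. PCs: A@1 B@1
Step 3: thread A executes A2 (y = x). Shared: x=2 y=2. PCs: A@2 B@1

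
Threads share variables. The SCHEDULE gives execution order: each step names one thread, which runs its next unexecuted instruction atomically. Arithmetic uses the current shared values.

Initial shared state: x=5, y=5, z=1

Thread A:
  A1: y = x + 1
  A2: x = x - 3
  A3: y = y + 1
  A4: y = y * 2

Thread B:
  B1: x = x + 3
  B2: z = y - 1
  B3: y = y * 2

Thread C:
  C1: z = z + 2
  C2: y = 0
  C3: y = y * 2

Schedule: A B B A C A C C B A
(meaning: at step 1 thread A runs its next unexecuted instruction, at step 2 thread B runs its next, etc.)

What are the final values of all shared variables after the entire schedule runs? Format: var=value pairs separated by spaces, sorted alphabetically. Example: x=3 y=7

Step 1: thread A executes A1 (y = x + 1). Shared: x=5 y=6 z=1. PCs: A@1 B@0 C@0
Step 2: thread B executes B1 (x = x + 3). Shared: x=8 y=6 z=1. PCs: A@1 B@1 C@0
Step 3: thread B executes B2 (z = y - 1). Shared: x=8 y=6 z=5. PCs: A@1 B@2 C@0
Step 4: thread A executes A2 (x = x - 3). Shared: x=5 y=6 z=5. PCs: A@2 B@2 C@0
Step 5: thread C executes C1 (z = z + 2). Shared: x=5 y=6 z=7. PCs: A@2 B@2 C@1
Step 6: thread A executes A3 (y = y + 1). Shared: x=5 y=7 z=7. PCs: A@3 B@2 C@1
Step 7: thread C executes C2 (y = 0). Shared: x=5 y=0 z=7. PCs: A@3 B@2 C@2
Step 8: thread C executes C3 (y = y * 2). Shared: x=5 y=0 z=7. PCs: A@3 B@2 C@3
Step 9: thread B executes B3 (y = y * 2). Shared: x=5 y=0 z=7. PCs: A@3 B@3 C@3
Step 10: thread A executes A4 (y = y * 2). Shared: x=5 y=0 z=7. PCs: A@4 B@3 C@3

Answer: x=5 y=0 z=7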